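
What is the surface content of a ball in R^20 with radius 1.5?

S_20(1.5) = 2·π^(20/2)·(1.5)^19 / Γ(20/2) = 14348907·π^10/1174405120 ≈ 1144.19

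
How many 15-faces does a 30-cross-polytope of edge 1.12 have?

Number of 15-faces = 2^(15+1) · C(30,15+1) = 65536 · 145422675 = 9530420428800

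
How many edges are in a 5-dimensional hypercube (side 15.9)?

f_1(5-cube) = (5 choose 1) · 2^4 = 80.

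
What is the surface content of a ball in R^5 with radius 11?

S = n·V_n(r)/r = 5·V_5(11)/11 (volume-to-surface relation), giving 117128·π^2/3 ≈ 385336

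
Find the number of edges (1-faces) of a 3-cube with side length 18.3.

f_1(3-cube) = (3 choose 1) · 2^2 = 12.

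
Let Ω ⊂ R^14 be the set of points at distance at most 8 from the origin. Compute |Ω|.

V_14(8) = π^(14/2) · (8)^14 / Γ(14/2 + 1) = 274877906944·π^7/315 ≈ 2.63559e+12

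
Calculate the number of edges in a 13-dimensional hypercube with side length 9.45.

The 13-cube has n·2^(n-1) = 13·2^12 = 13·4096 = 53248 edges.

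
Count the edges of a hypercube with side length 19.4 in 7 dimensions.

An n-cube has n·2^(n-1) edges. With n = 7: 7·64 = 448.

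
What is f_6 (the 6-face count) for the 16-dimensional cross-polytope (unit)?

Each 6-face is the convex hull of 7 vertices, one chosen as ±e_i from each of 7 distinct axes: 2^7·C(16,7) = 1464320.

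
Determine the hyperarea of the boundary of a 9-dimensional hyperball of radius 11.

S = n·V_n(r)/r = 9·V_9(11)/11 (volume-to-surface relation), giving 6859484192·π^4/105 ≈ 6.36358e+09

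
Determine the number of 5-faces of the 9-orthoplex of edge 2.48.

Number of 5-faces = 2^(5+1) · C(9,5+1) = 64 · 84 = 5376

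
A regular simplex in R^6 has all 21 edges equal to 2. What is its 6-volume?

For a regular n-simplex with edge a, V = (a^n / n!)·√((n+1)/2^n). With a=2, n=6: V ≈ 0.0293972.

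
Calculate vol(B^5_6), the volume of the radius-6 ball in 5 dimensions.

V_5(6) = π^(5/2) · (6)^5 / Γ(5/2 + 1) = 20736·π^2/5 ≈ 40931.2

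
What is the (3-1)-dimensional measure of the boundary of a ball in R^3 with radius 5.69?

|∂B_3(5.69)| = 4πr² = 4π·(5.69)² ≈ 406.85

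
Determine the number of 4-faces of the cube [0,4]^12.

An n-cube has C(n,k)·2^(n-k) k-faces. Here C(12,4)·2^8 = 495·256 = 126720.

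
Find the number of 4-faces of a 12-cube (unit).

An n-cube has C(n,k)·2^(n-k) k-faces. Here C(12,4)·2^8 = 495·256 = 126720.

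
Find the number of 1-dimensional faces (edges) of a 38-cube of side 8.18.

An n-cube has n·2^(n-1) edges. With n = 38: 38·137438953472 = 5222680231936.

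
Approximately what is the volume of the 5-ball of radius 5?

The n-ball volume is π^(n/2)·r^n/Γ(n/2+1). With n=5, r=5: V = 5000·π^2/3 ≈ 16449.3.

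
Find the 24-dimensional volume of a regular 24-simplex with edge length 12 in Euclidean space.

V_24 = √(25) · 12^24 / (24! · 2^(24/2)) ≈ 0.156406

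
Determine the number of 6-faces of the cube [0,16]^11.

Number of 6-faces = C(11,6) · 2^(11-6) = 462 · 32 = 14784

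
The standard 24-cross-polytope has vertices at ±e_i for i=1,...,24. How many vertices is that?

An n-cross-polytope has 2n vertices; here n = 24, giving 48.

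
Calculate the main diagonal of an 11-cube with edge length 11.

||(11,11,...,11)|| = √(11)·11 ≈ 36.4829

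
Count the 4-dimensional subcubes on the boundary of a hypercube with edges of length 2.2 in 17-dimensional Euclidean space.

An n-cube has C(n,k)·2^(n-k) k-faces. Here C(17,4)·2^13 = 2380·8192 = 19496960.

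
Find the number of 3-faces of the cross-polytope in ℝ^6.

f_3(6-orthoplex) = 2^4 · (6 choose 4) = 240.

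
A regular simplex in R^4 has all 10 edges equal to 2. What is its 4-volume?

V = (2^4 / 4!) · √((4+1) / 2^4) ≈ 0.372678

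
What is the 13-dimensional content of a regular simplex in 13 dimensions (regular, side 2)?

Volume = 2^13 · √(14/2^13) / 13! ≈ 5.43849e-08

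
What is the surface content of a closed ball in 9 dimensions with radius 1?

S = n·V_n(r)/r = 9·V_9(1)/1 (volume-to-surface relation), giving 32·π^4/105 ≈ 29.6866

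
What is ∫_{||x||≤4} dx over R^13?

The n-ball volume is π^(n/2)·r^n/Γ(n/2+1). With n=13, r=4: V = 8589934592·π^6/135135 ≈ 6.11113e+07.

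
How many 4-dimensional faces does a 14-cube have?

Choose 4 of 14 axes to span the face (C(14,4) = 1001 ways), then fix each of the remaining 10 coordinates at one of its two extreme values (2^10 = 1024 ways): 1001·1024 = 1025024.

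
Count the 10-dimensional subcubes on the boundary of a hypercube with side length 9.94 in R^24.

Choose 10 of 24 axes to span the face (C(24,10) = 1961256 ways), then fix each of the remaining 14 coordinates at one of its two extreme values (2^14 = 16384 ways): 1961256·16384 = 32133218304.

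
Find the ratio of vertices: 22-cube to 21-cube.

The 22-cube has 2^22 = 4194304 vertices. The 21-cube has 2^21 = 2097152 vertices. Ratio: 4194304/2097152 = 2.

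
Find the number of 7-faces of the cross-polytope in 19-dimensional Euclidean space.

Number of 7-faces = 2^(7+1) · C(19,7+1) = 256 · 75582 = 19348992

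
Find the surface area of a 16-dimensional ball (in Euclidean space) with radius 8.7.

S = n·V_n(r)/r = 16·V_16(8.7)/8.7 (volume-to-surface relation), giving 4.66216e+14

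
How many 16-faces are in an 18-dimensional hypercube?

Choose 16 of 18 axes to span the face (C(18,16) = 153 ways), then fix each of the remaining 2 coordinates at one of its two extreme values (2^2 = 4 ways): 153·4 = 612.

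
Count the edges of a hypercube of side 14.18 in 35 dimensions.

Number of 1-faces = C(35,1)·2^(35-1) = 35·17179869184 = 601295421440.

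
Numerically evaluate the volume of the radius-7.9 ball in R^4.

The n-ball volume is π^(n/2)·r^n/Γ(n/2+1). With n=4, r=7.9: V ≈ 19221.1.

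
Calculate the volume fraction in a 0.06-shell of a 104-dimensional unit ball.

Shell fraction = 1 - (1-0.06)^104 ≈ 0.998396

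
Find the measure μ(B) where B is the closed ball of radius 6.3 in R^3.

V_3(6.3) = π^(3/2) · (6.3)^3 / Γ(3/2 + 1) ≈ 1047.39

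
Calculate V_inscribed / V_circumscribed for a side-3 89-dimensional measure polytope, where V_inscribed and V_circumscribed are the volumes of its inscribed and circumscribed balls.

Volume scales as r^n, and r_in/r_out = 1/√89, giving (1/√89)^89 ≈ 1.78708e-87.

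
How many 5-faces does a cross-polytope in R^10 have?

Number of 5-faces = 2^(5+1) · C(10,5+1) = 64 · 210 = 13440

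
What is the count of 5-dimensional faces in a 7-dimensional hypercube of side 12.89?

An n-cube has C(n,k)·2^(n-k) k-faces. Here C(7,5)·2^2 = 21·4 = 84.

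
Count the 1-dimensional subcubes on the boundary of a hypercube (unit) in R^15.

An n-cube has C(n,k)·2^(n-k) k-faces. Here C(15,1)·2^14 = 15·16384 = 245760.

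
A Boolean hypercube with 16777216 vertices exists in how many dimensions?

2^n = 16777216 ⇒ n = log_2(16777216) = 24.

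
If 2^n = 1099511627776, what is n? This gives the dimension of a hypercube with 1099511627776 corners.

n = log_2(1099511627776) = 40.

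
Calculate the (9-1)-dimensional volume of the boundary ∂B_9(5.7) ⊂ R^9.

The surface area of an n-ball is 2π^(n/2) r^(n-1) / Γ(n/2). For n=9, r=5.7: 3.30795e+07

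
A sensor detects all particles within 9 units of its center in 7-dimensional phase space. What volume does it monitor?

V_7(9) = π^(7/2) · (9)^7 / Γ(7/2 + 1) = 25509168·π^3/35 ≈ 2.25984e+07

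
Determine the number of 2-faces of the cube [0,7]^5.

Choose 2 of 5 axes to span the face (C(5,2) = 10 ways), then fix each of the remaining 3 coordinates at one of its two extreme values (2^3 = 8 ways): 10·8 = 80.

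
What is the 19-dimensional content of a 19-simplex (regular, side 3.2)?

Volume = 3.2^19 · √(20/2^19) / 19! ≈ 2.01134e-10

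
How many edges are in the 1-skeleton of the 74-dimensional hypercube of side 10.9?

Each of the 2^74 = 18889465931478580854784 vertices has degree 74; total edges = 74·2^74/2 = 698910239464707491627008.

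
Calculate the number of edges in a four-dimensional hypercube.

An n-cube has n·2^(n-1) edges. With n = 4: 4·8 = 32.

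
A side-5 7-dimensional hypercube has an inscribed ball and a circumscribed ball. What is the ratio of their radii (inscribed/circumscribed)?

Ratio = (s/2)/(s√7/2) = 7^(-1/2) ≈ 0.377964.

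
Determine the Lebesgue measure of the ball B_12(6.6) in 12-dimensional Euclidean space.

V_12(6.6) = π^(12/2) · (6.6)^12 / Γ(12/2 + 1) ≈ 9.12208e+09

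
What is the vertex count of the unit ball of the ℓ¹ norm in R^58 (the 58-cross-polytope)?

An n-cross-polytope has 2n vertices; here n = 58, giving 116.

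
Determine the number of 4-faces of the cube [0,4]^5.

f_4(5-cube) = (5 choose 4) · 2^1 = 10.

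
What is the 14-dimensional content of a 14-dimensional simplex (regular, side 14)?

Volume = 14^14 · √(15/2^14) / 14! ≈ 3856.74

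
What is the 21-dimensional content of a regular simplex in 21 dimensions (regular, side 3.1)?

V = (3.1^21 / 21!) · √((21+1) / 2^21) ≈ 1.32023e-12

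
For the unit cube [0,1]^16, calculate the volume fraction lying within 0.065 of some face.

The inner cube has side 1-2·0.065 = 0.87 and volume (0.87)^16 ≈ 0.1077, so the shell holds 0.892277 of the volume.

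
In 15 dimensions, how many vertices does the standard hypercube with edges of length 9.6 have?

Each vertex is a binary string of length 15, so there are 2^15 = 32768.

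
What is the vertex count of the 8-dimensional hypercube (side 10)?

An n-cube has 2^n vertices; for n = 8 that is 2^8 = 256.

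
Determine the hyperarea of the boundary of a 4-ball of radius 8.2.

S_4(8.2) = 2·π^(4/2)·(8.2)^3 / Γ(4/2) ≈ 10883.6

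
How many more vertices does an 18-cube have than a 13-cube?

The 18-cube has 2^18 = 262144 vertices. The 13-cube has 2^13 = 8192 vertices. Difference: 262144 - 8192 = 253952.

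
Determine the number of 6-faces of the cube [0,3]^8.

An n-cube has C(n,k)·2^(n-k) k-faces. Here C(8,6)·2^2 = 28·4 = 112.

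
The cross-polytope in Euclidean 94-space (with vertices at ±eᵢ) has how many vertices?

The 94-dimensional cross-polytope has 2n = 2·94 = 188 vertices.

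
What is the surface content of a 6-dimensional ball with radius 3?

S = n·V_n(r)/r = 6·V_6(3)/3 (volume-to-surface relation), giving 243·π^3 ≈ 7534.53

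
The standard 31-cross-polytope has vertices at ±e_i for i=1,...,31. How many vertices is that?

An n-cross-polytope has 2n vertices; here n = 31, giving 62.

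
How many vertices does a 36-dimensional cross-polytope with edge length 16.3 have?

The 36-dimensional cross-polytope has 2n = 2·36 = 72 vertices.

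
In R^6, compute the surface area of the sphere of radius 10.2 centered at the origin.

S_6(10.2) = 2·π^(6/2)·(10.2)^5 / Γ(6/2) ≈ 3.42334e+06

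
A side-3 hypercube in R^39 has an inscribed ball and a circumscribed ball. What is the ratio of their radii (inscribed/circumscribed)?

r_in = 3/2 (half the side); r_out = 3√39/2 (half the diagonal). Ratio = 1/√39 ≈ 0.160128.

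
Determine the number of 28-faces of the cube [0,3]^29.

An n-cube has C(n,k)·2^(n-k) k-faces. Here C(29,28)·2^1 = 29·2 = 58.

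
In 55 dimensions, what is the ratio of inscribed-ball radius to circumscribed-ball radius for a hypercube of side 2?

r_in = 2/2 (half the side); r_out = 2√55/2 (half the diagonal). Ratio = 1/√55 ≈ 0.13484.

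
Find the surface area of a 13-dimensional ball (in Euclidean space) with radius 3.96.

The surface area of an n-ball is 2π^(n/2) r^(n-1) / Γ(n/2). For n=13, r=3.96: 1.76046e+08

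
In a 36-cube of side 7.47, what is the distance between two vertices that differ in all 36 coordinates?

The space diagonal of an n-cube of side s is s√n. Here 7.47·√36 = 44.82.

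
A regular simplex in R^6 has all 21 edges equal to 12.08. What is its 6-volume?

Volume = 12.08^6 · √(7/2^6) / 6! ≈ 1427.34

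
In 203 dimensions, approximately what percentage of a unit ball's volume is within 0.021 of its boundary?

1 - (1-0.021)^203 ≈ 0.986545 ≈ 98.65%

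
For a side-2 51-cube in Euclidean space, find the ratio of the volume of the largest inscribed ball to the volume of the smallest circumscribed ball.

The radii are 2/2 and 2√51/2, so the volume ratio is (1/√51)^51 = 51^{-51/2} ≈ 2.86392e-44.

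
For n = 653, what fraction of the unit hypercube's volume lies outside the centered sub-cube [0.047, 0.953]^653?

Shell fraction = 1 - (1-0.094)^653 ≈ 1 - 1.011e-28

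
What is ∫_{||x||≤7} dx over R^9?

The n-ball volume is π^(n/2)·r^n/Γ(n/2+1). With n=9, r=7: V = 184473632·π^4/135 ≈ 1.33107e+08.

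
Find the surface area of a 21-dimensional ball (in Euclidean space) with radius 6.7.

|∂B_21(6.7)| ≈ 9.73337e+15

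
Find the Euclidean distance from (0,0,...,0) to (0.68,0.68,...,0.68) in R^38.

||(0.68,0.68,...,0.68)|| = √(38)·0.68 ≈ 4.1918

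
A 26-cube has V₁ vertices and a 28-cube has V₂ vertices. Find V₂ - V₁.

V₁ = 2^26 = 67108864. V₂ = 2^28 = 268435456. V₂ - V₁ = 201326592.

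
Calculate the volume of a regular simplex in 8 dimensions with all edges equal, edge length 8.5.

For a regular n-simplex with edge a, V = (a^n / n!)·√((n+1)/2^n). With a=8.5, n=8: V ≈ 126.716.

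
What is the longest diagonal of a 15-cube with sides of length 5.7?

Diagonal = √15 · 5.7 ≈ 22.076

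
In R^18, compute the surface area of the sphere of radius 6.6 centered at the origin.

The surface area of an n-ball is 2π^(n/2) r^(n-1) / Γ(n/2). For n=18, r=6.6: 1.26504e+14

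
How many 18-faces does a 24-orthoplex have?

Number of 18-faces = 2^(18+1) · C(24,18+1) = 524288 · 42504 = 22284337152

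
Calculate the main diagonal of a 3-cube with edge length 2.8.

The space diagonal of an n-cube of side s is s√n. Here 2.8·√3 ≈ 4.84974.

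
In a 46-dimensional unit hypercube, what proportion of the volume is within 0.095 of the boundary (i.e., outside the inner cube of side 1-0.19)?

Shell fraction = 1 - (1-0.19)^46 ≈ 0.999938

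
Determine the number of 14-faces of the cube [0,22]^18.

Number of 14-faces = C(18,14) · 2^(18-14) = 3060 · 16 = 48960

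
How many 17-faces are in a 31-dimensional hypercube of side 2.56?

Number of 17-faces = C(31,17) · 2^(31-17) = 265182525 · 16384 = 4344750489600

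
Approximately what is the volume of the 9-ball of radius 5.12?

Volume = π^{9/2}·(5.12)^9/Γ(11/2) ≈ 7.97531e+06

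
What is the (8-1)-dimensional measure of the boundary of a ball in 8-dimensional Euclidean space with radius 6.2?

S_8(6.2) = 2·π^(8/2)·(6.2)^7 / Γ(8/2) ≈ 1.14346e+07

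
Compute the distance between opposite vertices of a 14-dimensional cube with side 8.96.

Diagonal = √14 · 8.96 ≈ 33.5253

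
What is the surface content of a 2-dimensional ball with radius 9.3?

|∂B_2(9.3)| = 2πr = 2π·9.3 ≈ 58.4336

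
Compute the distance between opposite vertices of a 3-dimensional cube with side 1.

d = √(1² + 1² + ... + 1²) [3 terms] = √(3·1²) = 1√3 ≈ 1.73205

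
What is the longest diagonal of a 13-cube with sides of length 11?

||(11,11,...,11)|| = √(13)·11 ≈ 39.6611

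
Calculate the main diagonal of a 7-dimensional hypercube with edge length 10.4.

||(10.4,10.4,...,10.4)|| = √(7)·10.4 ≈ 27.5158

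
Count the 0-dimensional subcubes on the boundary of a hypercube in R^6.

Number of 0-faces = C(6,0) · 2^(6-0) = 1 · 64 = 64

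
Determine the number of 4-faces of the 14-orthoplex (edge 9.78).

f_4(14-orthoplex) = 2^5 · (14 choose 5) = 64064.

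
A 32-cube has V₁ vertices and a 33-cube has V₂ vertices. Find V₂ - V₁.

V₁ = 2^32 = 4294967296. V₂ = 2^33 = 8589934592. V₂ - V₁ = 4294967296.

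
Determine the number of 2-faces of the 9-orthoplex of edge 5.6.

Number of 2-faces = 2^(2+1) · C(9,2+1) = 8 · 84 = 672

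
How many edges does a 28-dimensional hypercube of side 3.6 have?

Each of the 2^28 = 268435456 vertices has degree 28; total edges = 28·2^28/2 = 3758096384.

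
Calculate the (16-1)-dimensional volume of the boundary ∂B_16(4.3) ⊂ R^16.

S = n·V_n(r)/r = 16·V_16(4.3)/4.3 (volume-to-surface relation), giving 1.19626e+10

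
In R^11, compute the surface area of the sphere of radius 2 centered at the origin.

S = n·V_n(r)/r = 11·V_11(2)/2 (volume-to-surface relation), giving 65536·π^5/945 ≈ 21222.5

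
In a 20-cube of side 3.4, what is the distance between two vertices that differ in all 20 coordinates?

Diagonal = √20 · 3.4 ≈ 15.2053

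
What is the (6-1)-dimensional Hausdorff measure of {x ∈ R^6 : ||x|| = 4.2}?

|∂B_6(4.2)| ≈ 40522.5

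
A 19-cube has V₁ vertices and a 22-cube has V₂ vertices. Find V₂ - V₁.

V₁ = 2^19 = 524288. V₂ = 2^22 = 4194304. V₂ - V₁ = 3670016.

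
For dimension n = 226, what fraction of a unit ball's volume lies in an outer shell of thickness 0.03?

1 - (1-0.03)^226 ≈ 0.998976 ≈ 99.90%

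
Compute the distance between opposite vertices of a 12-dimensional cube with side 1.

Diagonal = √12 · 1 ≈ 3.4641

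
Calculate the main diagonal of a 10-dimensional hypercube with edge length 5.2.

d = √(5.2² + 5.2² + ... + 5.2²) [10 terms] = √(10·5.2²) = 5.2√10 ≈ 16.4438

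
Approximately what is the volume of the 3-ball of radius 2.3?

The n-ball volume is π^(n/2)·r^n/Γ(n/2+1). With n=3, r=2.3: V ≈ 50.965.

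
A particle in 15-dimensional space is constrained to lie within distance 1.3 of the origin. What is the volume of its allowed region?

The n-ball volume is π^(n/2)·r^n/Γ(n/2+1). With n=15, r=1.3: V ≈ 19.5245.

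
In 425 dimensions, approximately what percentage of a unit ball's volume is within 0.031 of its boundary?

1 - (1-0.031)^425 ≈ 0.9999984597 ≈ 99.999846%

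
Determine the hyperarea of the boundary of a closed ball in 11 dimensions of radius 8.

S = n·V_n(r)/r = 11·V_11(8)/8 (volume-to-surface relation), giving 68719476736·π^5/945 ≈ 2.22535e+10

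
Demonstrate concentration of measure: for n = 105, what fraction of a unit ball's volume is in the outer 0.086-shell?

1 - (1-0.086)^105 ≈ 0.999921 ≈ 99.9921%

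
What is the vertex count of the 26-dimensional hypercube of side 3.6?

An n-cube has 2^n vertices; for n = 26 that is 2^26 = 67108864.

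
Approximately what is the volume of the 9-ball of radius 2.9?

The n-ball volume is π^(n/2)·r^n/Γ(n/2+1). With n=9, r=2.9: V ≈ 47852.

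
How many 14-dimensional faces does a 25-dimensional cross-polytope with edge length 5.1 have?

f_14(25-orthoplex) = 2^15 · (25 choose 15) = 107110727680.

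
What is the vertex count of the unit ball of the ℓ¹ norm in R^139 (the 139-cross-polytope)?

The vertices are ±e_1, ..., ±e_139, so there are 2·139 = 278.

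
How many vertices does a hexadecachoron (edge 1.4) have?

An n-cross-polytope has 2^(k+1)·C(n,k+1) k-faces. Here 2^1·C(4,1) = 2·4 = 8.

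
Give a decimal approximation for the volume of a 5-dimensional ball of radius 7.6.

V_5(7.6) = π^(5/2) · (7.6)^5 / Γ(5/2 + 1) ≈ 133465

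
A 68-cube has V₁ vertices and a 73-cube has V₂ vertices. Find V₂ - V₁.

V₁ = 2^68 = 295147905179352825856. V₂ = 2^73 = 9444732965739290427392. V₂ - V₁ = 9149585060559937601536.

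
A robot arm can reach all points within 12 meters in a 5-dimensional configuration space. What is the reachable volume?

V = 663552·π^2/5 ≈ 1.3098e+06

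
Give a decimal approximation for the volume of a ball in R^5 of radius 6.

The n-ball volume is π^(n/2)·r^n/Γ(n/2+1). With n=5, r=6: V = 20736·π^2/5 ≈ 40931.2.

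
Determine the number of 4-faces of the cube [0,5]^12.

Number of 4-faces = C(12,4) · 2^(12-4) = 495 · 256 = 126720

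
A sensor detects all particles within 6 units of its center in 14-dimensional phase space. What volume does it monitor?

V = 544195584·π^7/35 ≈ 4.69609e+10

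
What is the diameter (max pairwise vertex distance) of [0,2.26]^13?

Diagonal = √13 · 2.26 ≈ 8.14855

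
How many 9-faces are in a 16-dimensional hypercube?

An n-cube has C(n,k)·2^(n-k) k-faces. Here C(16,9)·2^7 = 11440·128 = 1464320.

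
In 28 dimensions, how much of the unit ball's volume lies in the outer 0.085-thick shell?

Shell fraction = 1 - (1-0.085)^28 ≈ 0.916864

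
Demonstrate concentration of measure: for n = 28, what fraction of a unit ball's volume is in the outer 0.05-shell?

1 - (1-0.05)^28 ≈ 0.762173 ≈ 76.22%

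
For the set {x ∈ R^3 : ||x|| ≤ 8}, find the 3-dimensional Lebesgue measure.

The n-ball volume is π^(n/2)·r^n/Γ(n/2+1). With n=3, r=8: V = 2048·π/3 ≈ 2144.66.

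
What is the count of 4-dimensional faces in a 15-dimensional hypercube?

Number of 4-faces = C(15,4) · 2^(15-4) = 1365 · 2048 = 2795520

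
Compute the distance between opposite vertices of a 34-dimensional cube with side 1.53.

Diagonal = √34 · 1.53 ≈ 8.92136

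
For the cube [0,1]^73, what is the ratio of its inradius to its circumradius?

For an n-cube of any side s, the inradius is s/2 and the circumradius is s√n/2, so the ratio is 1/√73 ≈ 0.117041.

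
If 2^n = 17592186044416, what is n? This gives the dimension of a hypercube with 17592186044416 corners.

n = log_2(17592186044416) = 44.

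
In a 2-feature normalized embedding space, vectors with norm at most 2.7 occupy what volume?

The n-ball volume is π^(n/2)·r^n/Γ(n/2+1). With n=2, r=2.7: V ≈ 22.9022.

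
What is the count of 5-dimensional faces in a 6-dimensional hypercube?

Number of 5-faces = C(6,5) · 2^(6-5) = 6 · 2 = 12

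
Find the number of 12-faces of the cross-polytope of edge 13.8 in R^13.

An n-cross-polytope has 2^(k+1)·C(n,k+1) k-faces. Here 2^13·C(13,13) = 8192·1 = 8192.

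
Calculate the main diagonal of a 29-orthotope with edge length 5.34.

||(5.34,5.34,...,5.34)|| = √(29)·5.34 ≈ 28.7568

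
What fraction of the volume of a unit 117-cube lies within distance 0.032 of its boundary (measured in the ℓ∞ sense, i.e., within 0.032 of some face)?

Shell fraction = 1 - (1-0.064)^117 ≈ 0.999564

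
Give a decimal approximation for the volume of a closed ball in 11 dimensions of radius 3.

The n-ball volume is π^(n/2)·r^n/Γ(n/2+1). With n=11, r=3: V = 419904·π^5/385 ≈ 333763.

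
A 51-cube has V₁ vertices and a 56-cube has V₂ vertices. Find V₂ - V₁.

V₁ = 2^51 = 2251799813685248. V₂ = 2^56 = 72057594037927936. V₂ - V₁ = 69805794224242688.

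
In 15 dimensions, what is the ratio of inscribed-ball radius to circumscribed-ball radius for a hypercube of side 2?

Ratio = (s/2)/(s√15/2) = 15^(-1/2) ≈ 0.258199.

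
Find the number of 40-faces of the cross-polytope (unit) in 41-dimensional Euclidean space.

An n-cross-polytope has 2^(k+1)·C(n,k+1) k-faces. Here 2^41·C(41,41) = 2199023255552·1 = 2199023255552.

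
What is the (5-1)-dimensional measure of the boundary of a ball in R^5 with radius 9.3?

The surface area of an n-ball is 2π^(n/2) r^(n-1) / Γ(n/2). For n=5, r=9.3: 196879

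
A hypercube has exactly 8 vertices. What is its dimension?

The n-cube has 2^n vertices, and 8 = 2^3, so n = 3.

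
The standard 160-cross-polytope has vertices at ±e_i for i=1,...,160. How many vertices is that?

The vertices are ±e_1, ..., ±e_160, so there are 2·160 = 320.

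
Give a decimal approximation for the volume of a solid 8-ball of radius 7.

V = 5764801·π^4/24 ≈ 2.33977e+07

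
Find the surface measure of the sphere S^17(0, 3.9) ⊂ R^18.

|∂B_18(3.9)| ≈ 1.6518e+10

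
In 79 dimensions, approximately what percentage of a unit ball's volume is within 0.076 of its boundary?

1 - (1-0.076)^79 ≈ 0.998059 ≈ 99.81%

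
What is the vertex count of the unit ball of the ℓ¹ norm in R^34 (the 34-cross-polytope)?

An n-cross-polytope has 2n vertices; here n = 34, giving 68.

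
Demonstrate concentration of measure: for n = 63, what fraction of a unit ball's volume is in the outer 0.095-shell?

1 - (1-0.095)^63 ≈ 0.998143 ≈ 99.81%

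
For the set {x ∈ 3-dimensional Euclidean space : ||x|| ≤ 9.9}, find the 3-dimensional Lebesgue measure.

The n-ball volume is π^(n/2)·r^n/Γ(n/2+1). With n=3, r=9.9: V ≈ 4064.38.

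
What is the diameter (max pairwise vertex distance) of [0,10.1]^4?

Diagonal = √4 · 10.1 = 20.2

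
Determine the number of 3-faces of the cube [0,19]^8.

Choose 3 of 8 axes to span the face (C(8,3) = 56 ways), then fix each of the remaining 5 coordinates at one of its two extreme values (2^5 = 32 ways): 56·32 = 1792.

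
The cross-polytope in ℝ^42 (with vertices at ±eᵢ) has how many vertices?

Number of vertices = 2n = 84.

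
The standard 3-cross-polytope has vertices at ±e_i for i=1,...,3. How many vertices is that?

Number of vertices = 2n = 6.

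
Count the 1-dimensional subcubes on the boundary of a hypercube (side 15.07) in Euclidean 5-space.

An n-cube has C(n,k)·2^(n-k) k-faces. Here C(5,1)·2^4 = 5·16 = 80.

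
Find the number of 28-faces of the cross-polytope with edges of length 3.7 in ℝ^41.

Number of 28-faces = 2^(28+1) · C(41,28+1) = 536870912 · 7898654920 = 4240558070473687040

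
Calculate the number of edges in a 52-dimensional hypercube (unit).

The 52-cube has n·2^(n-1) = 52·2^51 = 52·2251799813685248 = 117093590311632896 edges.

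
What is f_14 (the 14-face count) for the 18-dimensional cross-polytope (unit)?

Number of 14-faces = 2^(14+1) · C(18,14+1) = 32768 · 816 = 26738688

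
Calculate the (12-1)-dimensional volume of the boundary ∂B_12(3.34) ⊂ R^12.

S = n·V_n(r)/r = 12·V_12(3.34)/3.34 (volume-to-surface relation), giving 9.24611e+06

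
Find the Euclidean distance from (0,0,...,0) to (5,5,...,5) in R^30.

d = √(5² + 5² + ... + 5²) [30 terms] = √(30·5²) = 5√30 ≈ 27.3861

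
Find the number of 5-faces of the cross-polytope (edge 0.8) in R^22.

Number of 5-faces = 2^(5+1) · C(22,5+1) = 64 · 74613 = 4775232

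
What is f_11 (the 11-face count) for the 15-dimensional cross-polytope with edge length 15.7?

An n-cross-polytope has 2^(k+1)·C(n,k+1) k-faces. Here 2^12·C(15,12) = 4096·455 = 1863680.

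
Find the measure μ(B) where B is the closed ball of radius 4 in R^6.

Volume = π^{6/2}·(4)^6/Γ(4) = 2048·π^3/3 ≈ 21167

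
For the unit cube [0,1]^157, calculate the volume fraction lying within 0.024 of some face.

1 - (1 - 2·0.024)^157 = 1 - 0.952^157 ≈ 0.999557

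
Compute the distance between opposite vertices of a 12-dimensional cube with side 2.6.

Diagonal = √12 · 2.6 ≈ 9.00666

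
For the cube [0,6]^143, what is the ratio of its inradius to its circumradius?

For an n-cube of any side s, the inradius is s/2 and the circumradius is s√n/2, so the ratio is 1/√143 ≈ 0.0836242.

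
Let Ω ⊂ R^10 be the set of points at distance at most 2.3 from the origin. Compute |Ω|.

The n-ball volume is π^(n/2)·r^n/Γ(n/2+1). With n=10, r=2.3: V ≈ 10564.4.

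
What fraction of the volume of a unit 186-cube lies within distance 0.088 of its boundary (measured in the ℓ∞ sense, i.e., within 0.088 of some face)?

Shell fraction = 1 - (1-0.176)^186 ≈ 1 - 2.304e-16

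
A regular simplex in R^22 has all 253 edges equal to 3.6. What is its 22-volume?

Volume = 3.6^22 · √(23/2^22) / 22! ≈ 3.6093e-12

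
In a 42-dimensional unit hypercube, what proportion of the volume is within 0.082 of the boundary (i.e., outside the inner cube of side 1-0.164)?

1 - (1 - 2·0.082)^42 = 1 - 0.836^42 ≈ 0.99946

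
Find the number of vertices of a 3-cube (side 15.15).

Each vertex is a binary string of length 3, so there are 2^3 = 8.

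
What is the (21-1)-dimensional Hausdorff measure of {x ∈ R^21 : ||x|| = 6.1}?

The surface area of an n-ball is 2π^(n/2) r^(n-1) / Γ(n/2). For n=21, r=6.1: 1.49061e+15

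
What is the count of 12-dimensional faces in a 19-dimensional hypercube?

f_12(19-cube) = (19 choose 12) · 2^7 = 6449664.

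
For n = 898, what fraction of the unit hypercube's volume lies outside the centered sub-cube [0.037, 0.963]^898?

The inner cube has side 1-2·0.037 = 0.926 and volume (0.926)^898 ≈ 1.039e-30, so the shell holds 1 - 1.039e-30 of the volume.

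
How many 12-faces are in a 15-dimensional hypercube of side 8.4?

f_12(15-cube) = (15 choose 12) · 2^3 = 3640.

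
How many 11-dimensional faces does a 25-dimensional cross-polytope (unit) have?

An n-cross-polytope has 2^(k+1)·C(n,k+1) k-faces. Here 2^12·C(25,12) = 4096·5200300 = 21300428800.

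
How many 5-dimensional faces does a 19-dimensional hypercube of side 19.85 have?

Number of 5-faces = C(19,5) · 2^(19-5) = 11628 · 16384 = 190513152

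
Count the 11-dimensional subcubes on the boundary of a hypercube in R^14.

f_11(14-cube) = (14 choose 11) · 2^3 = 2912.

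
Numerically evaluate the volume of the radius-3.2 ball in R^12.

V_12(3.2) = π^(12/2) · (3.2)^12 / Γ(12/2 + 1) ≈ 1.53945e+06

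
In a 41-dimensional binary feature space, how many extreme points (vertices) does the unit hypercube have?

Each vertex is a binary string of length 41, so there are 2^41 = 2199023255552.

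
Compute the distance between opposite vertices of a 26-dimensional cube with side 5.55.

||(5.55,5.55,...,5.55)|| = √(26)·5.55 ≈ 28.2996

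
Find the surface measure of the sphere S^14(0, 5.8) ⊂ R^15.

S = n·V_n(r)/r = 15·V_15(5.8)/5.8 (volume-to-surface relation), giving 2.78942e+11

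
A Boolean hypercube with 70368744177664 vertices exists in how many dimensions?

Since 2^n = 70368744177664, we have n = 46.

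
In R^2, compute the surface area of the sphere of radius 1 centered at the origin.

|∂B_2(1)| = 2πr = 2π·1 ≈ 6.28319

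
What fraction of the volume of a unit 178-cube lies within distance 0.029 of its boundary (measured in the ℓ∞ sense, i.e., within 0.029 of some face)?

1 - (1 - 2·0.029)^178 = 1 - 0.942^178 ≈ 0.999976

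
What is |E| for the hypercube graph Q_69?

Each of the 2^69 = 590295810358705651712 vertices has degree 69; total edges = 69·2^69/2 = 20365205457375344984064.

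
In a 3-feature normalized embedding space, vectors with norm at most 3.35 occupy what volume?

Volume = π^{3/2}·(3.35)^3/Γ(5/2) ≈ 157.479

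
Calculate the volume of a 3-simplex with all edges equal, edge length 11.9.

Volume = (√2/12) · 11.9³ = 198.598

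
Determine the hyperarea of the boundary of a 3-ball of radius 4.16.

S_3(4.16) = 2·π^(3/2)·(4.16)^2 / Γ(3/2) = 4πr² = 4π·(4.16)² ≈ 217.469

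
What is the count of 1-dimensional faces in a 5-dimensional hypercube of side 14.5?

An n-cube has C(n,k)·2^(n-k) k-faces. Here C(5,1)·2^4 = 5·16 = 80.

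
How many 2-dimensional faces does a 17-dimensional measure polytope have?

An n-cube has C(n,k)·2^(n-k) k-faces. Here C(17,2)·2^15 = 136·32768 = 4456448.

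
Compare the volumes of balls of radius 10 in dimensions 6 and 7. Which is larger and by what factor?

V_6(10) ≈ 5.16771e+06, V_7(10) ≈ 4.72477e+07. The 7-ball is larger by a factor of 9.143.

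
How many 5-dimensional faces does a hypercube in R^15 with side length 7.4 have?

Choose 5 of 15 axes to span the face (C(15,5) = 3003 ways), then fix each of the remaining 10 coordinates at one of its two extreme values (2^10 = 1024 ways): 3003·1024 = 3075072.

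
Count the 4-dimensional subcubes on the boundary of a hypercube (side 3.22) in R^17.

An n-cube has C(n,k)·2^(n-k) k-faces. Here C(17,4)·2^13 = 2380·8192 = 19496960.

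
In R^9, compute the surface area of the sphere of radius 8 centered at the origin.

S = n·V_n(r)/r = 9·V_9(8)/8 (volume-to-surface relation), giving 536870912·π^4/105 ≈ 4.98058e+08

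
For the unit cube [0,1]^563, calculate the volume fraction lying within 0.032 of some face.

1 - (1 - 2·0.032)^563 = 1 - 0.936^563 ≈ 1 - 6.734e-17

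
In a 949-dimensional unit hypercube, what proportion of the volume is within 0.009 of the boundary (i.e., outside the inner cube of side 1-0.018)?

The inner cube has side 1-2·0.009 = 0.982 and volume (0.982)^949 ≈ 3.264e-08, so the shell holds 0.9999999674 of the volume.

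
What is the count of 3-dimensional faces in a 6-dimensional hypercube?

Number of 3-faces = C(6,3) · 2^(6-3) = 20 · 8 = 160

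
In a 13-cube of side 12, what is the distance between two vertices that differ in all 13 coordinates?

d = √(12² + 12² + ... + 12²) [13 terms] = √(13·12²) = 12√13 ≈ 43.2666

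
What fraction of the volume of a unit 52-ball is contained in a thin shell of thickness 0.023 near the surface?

Shell fraction = 1 - (1-0.023)^52 ≈ 0.701793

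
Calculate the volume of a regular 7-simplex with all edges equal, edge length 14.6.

V = (14.6^7 / 7!) · √((7+1) / 2^7) ≈ 7014.22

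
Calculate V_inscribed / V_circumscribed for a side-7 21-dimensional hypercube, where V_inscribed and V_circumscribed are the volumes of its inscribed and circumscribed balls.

V_in / V_out = (r_in/r_out)^21 = (1/√21)^21 = 21^(-21/2) ≈ 1.30827e-14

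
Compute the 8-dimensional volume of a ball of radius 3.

V = 2187·π^4/8 ≈ 26629.2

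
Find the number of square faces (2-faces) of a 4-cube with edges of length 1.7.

An n-cube has C(n,k)·2^(n-k) k-faces. Here C(4,2)·2^2 = 6·4 = 24.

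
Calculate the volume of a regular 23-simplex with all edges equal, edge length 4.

Volume = 4^23 · √(24/2^23) / 23! ≈ 4.60411e-12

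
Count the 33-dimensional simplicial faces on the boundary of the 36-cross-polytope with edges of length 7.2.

An n-cross-polytope has 2^(k+1)·C(n,k+1) k-faces. Here 2^34·C(36,34) = 17179869184·630 = 10823317585920.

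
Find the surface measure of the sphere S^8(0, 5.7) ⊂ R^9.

S = n·V_n(r)/r = 9·V_9(5.7)/5.7 (volume-to-surface relation), giving 3.30795e+07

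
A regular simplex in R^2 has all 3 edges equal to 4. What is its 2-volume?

Area = (√3/4) · 4² = 6.9282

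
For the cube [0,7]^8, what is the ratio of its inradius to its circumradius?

For an n-cube of any side s, the inradius is s/2 and the circumradius is s√n/2, so the ratio is 1/√8 ≈ 0.353553.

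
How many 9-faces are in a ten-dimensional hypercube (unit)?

An n-cube has C(n,k)·2^(n-k) k-faces. Here C(10,9)·2^1 = 10·2 = 20.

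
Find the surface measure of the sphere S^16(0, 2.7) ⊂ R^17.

S = n·V_n(r)/r = 17·V_17(2.7)/2.7 (volume-to-surface relation), giving 1.91175e+07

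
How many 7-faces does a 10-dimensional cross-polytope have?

f_7(10-orthoplex) = 2^8 · (10 choose 8) = 11520.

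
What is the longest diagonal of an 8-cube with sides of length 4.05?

d = √(4.05² + 4.05² + ... + 4.05²) [8 terms] = √(8·4.05²) = 4.05√8 ≈ 11.4551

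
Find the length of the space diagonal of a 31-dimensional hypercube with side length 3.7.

||(3.7,3.7,...,3.7)|| = √(31)·3.7 ≈ 20.6007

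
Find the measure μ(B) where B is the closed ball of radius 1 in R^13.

V = 128·π^6/135135 ≈ 0.910629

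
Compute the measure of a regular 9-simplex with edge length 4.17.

V_9 = √(10) · 4.17^9 / (9! · 2^(9/2)) ≈ 0.146834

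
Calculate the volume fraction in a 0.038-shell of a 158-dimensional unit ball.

Shell fraction = 1 - (1-0.038)^158 ≈ 0.997804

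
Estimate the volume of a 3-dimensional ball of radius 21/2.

V_3(21/2) = π^(3/2) · (21/2)^3 / Γ(3/2 + 1) = 3087·π/2 ≈ 4849.05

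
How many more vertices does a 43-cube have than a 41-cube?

The 43-cube has 2^43 = 8796093022208 vertices. The 41-cube has 2^41 = 2199023255552 vertices. Difference: 8796093022208 - 2199023255552 = 6597069766656.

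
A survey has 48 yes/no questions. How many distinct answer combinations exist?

An n-cube has 2^n vertices; for n = 48 that is 2^48 = 281474976710656.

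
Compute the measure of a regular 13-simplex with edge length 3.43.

V = (3.43^13 / 13!) · √((13+1) / 2^13) ≈ 6.03827e-05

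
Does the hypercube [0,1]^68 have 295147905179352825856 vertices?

True. The 68-cube has 2^68 = 295147905179352825856 vertices.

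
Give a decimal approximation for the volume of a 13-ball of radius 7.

The n-ball volume is π^(n/2)·r^n/Γ(n/2+1). With n=13, r=7: V = 1771684761728·π^6/19305 ≈ 8.82299e+10.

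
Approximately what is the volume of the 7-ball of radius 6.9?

The n-ball volume is π^(n/2)·r^n/Γ(n/2+1). With n=7, r=6.9: V ≈ 3.51823e+06.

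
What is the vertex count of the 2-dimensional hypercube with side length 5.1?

An n-cube has 2^n vertices; for n = 2 that is 2^2 = 4.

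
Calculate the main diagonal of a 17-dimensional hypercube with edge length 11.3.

d = √(11.3² + 11.3² + ... + 11.3²) [17 terms] = √(17·11.3²) = 11.3√17 ≈ 46.5911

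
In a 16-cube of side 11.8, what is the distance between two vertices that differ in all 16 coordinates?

Diagonal = √16 · 11.8 = 47.2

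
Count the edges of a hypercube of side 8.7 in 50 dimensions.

Each of the 2^50 = 1125899906842624 vertices has degree 50; total edges = 50·2^50/2 = 28147497671065600.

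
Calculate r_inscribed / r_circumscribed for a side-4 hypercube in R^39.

r_in = 4/2 (half the side); r_out = 4√39/2 (half the diagonal). Ratio = 1/√39 ≈ 0.160128.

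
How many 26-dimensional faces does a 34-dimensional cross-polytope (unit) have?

Each 26-face is the convex hull of 27 vertices, one chosen as ±e_i from each of 27 distinct axes: 2^27·C(34,27) = 722039837032448.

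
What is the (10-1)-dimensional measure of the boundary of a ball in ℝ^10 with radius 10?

S_10(10) = 2·π^(10/2)·(10)^9 / Γ(10/2) = 250000000·π^5/3 ≈ 2.55016e+10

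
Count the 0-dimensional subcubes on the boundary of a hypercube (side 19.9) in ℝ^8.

Number of 0-faces = C(8,0) · 2^(8-0) = 1 · 256 = 256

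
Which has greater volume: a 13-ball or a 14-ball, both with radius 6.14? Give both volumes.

V_13(6.14) ≈ 1.6052e+10. V_14(6.14) ≈ 6.48598e+10. The 14-ball is larger.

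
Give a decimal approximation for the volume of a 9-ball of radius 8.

The n-ball volume is π^(n/2)·r^n/Γ(n/2+1). With n=9, r=8: V = 4294967296·π^4/945 ≈ 4.42718e+08.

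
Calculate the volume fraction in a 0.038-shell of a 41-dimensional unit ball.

Shell fraction = 1 - (1-0.038)^41 ≈ 0.795743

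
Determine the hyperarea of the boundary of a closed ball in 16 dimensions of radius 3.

S_16(3) = 2·π^(16/2)·(3)^15 / Γ(16/2) = 1594323·π^8/280 ≈ 5.40278e+07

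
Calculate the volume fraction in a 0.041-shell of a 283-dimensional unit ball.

1 - (1-0.041)^283 ≈ 0.999993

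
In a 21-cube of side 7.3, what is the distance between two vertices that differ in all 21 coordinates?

The space diagonal of an n-cube of side s is s√n. Here 7.3·√21 ≈ 33.4528.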